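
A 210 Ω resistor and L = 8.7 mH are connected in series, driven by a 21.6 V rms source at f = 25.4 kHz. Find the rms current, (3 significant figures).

ω = 2πf = 159600 rad/s
X_L = ωL = 1390 Ω
Z = 210 + j1390 Ω
|Z| = √(210² + 1390²) = 1400 Ω
I = V/|Z| = 21.6/1400 = 15.4 mA

15.4 mA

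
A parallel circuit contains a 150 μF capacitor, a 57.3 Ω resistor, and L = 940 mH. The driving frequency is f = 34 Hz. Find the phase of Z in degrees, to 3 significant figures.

-57.2°

ω = 2πf = 213.6 rad/s
X_L = ωL = 201 Ω
X_C = 1/(ωC) = 31.2 Ω
Parallel: admittances add. Y = 1/R + 1/(jωL) + jωC
Y = (0.0175 + j0.0271) S
|Y| = 0.0322 S → |Z| = 1/|Y| = 31.1 Ω, ∠Z = −∠Y = -57.2°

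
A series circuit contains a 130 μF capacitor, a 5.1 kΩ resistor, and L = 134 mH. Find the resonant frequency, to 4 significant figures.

ω₀ = 1/√(LC) = 1/√(0.134 × 0.00013) = 239.6 rad/s
f₀ = ω₀/(2π) = 38.13 Hz

38.13 Hz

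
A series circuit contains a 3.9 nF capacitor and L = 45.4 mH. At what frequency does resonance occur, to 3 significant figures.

12.0 kHz

ω₀ = 1/√(LC) = 1/√(0.0454 × 3.9e-09) = 75150 rad/s
f₀ = ω₀/(2π) = 12.0 kHz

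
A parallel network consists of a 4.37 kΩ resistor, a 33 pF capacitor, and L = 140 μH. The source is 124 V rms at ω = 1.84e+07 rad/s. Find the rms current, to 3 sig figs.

X_L = ωL = 2580 Ω
X_C = 1/(ωC) = 1650 Ω
Parallel: admittances add. Y = 1/R + 1/(jωL) + jωC
Y = (0.000229 + j0.000219) S
|Y| = 0.000317 S → |Z| = 1/|Y| = 3160 Ω, ∠Z = −∠Y = -43.7°
I = V/|Z| = 124/3160 = 39.3 mA

39.3 mA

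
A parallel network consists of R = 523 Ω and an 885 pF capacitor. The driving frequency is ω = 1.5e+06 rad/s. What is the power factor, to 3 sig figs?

0.821

X_C = 1/(ωC) = 753 Ω
Parallel: admittances add. Y = 1/R + jωC
Y = (0.00191 + j0.00133) S
|Y| = 0.00233 S → |Z| = 1/|Y| = 430 Ω, ∠Z = −∠Y = -34.8°
cos φ = cos(-34.8°) = 0.821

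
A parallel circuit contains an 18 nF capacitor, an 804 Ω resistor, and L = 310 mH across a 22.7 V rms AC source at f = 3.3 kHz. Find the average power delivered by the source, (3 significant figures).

ω = 2πf = 20730 rad/s
X_L = ωL = 6430 Ω
X_C = 1/(ωC) = 2680 Ω
Parallel: admittances add. Y = 1/R + 1/(jωL) + jωC
Y = (0.00124 + j0.000218) S
|Y| = 0.00126 S → |Z| = 1/|Y| = 792 Ω, ∠Z = −∠Y = -9.93°
I = V/|Z| = 28.7 mA
P = VI cos φ = 22.7 × 0.0287 × cos(-9.93°) = 641 mW

641 mW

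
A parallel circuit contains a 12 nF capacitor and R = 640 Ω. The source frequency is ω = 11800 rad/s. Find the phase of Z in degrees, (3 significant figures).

-5.18°

X_C = 1/(ωC) = 7060 Ω
Parallel: admittances add. Y = 1/R + jωC
Y = (0.00156 + j0.000142) S
|Y| = 0.00157 S → |Z| = 1/|Y| = 637 Ω, ∠Z = −∠Y = -5.18°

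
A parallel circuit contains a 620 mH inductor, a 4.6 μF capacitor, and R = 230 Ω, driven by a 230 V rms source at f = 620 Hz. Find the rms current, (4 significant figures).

4.149 A

ω = 2πf = 3896 rad/s
X_L = ωL = 2415 Ω
X_C = 1/(ωC) = 55.80 Ω
Parallel: admittances add. Y = 1/R + 1/(jωL) + jωC
Y = (0.004348 + j0.01751) S
|Y| = 0.01804 S → |Z| = 1/|Y| = 55.44 Ω, ∠Z = −∠Y = -76.05°
I = V/|Z| = 230/55.44 = 4.149 A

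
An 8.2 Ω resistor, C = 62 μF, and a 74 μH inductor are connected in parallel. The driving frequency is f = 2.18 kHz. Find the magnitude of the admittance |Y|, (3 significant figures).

184 mS

ω = 2πf = 13700 rad/s
X_L = ωL = 1.01 Ω
X_C = 1/(ωC) = 1.18 Ω
Parallel: admittances add. Y = 1/R + 1/(jωL) + jωC
Y = (0.122 − j0.137) S
|Y| = 0.184 S → |Z| = 1/|Y| = 5.44 Ω, ∠Z = −∠Y = 48.4°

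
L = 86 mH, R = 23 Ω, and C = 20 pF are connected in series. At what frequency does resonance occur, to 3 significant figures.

121 kHz

ω₀ = 1/√(LC) = 1/√(0.086 × 2e-11) = 762500 rad/s
f₀ = ω₀/(2π) = 121 kHz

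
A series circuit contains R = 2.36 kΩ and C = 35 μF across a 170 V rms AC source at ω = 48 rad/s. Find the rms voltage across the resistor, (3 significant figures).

165 V

X_C = 1/(ωC) = 595 Ω
Z = 2360 − j595 Ω
|Z| = √(2360² + 595²) = 2430 Ω
I = V/|Z| = 69.8 mA
V_R = I·|Z_R| = 0.0698 × 2360 = 165 V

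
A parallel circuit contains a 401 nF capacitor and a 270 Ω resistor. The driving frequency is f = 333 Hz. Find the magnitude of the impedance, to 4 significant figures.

ω = 2πf = 2092 rad/s
X_C = 1/(ωC) = 1192 Ω
Parallel: admittances add. Y = 1/R + jωC
Y = (0.003704 + j0.0008390) S
|Y| = 0.003798 S → |Z| = 1/|Y| = 263.3 Ω, ∠Z = −∠Y = -12.76°

263.3 Ω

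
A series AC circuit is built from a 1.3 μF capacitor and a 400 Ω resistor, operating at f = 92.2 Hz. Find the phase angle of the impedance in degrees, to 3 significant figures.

-73.2°

ω = 2πf = 579.3 rad/s
X_C = 1/(ωC) = 1330 Ω
Z = 400 − j1330 Ω
|Z| = √(400² + 1330²) = 1390 Ω
∠Z = arctan(-1330/400) = -73.2°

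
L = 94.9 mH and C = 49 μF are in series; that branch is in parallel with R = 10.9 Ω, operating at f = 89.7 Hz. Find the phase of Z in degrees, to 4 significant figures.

ω = 2πf = 563.6 rad/s
X_L = ωL = 53.49 Ω
X_C = 1/(ωC) = 36.21 Ω
Branch 1: Z₁ = R = 10.90 Ω
Branch 2 (series LC): Z₂ = j(X_L − X_C) = j17.28 Ω
Parallel: Z = Z₁Z₂/(Z₁+Z₂), |Z| = 9.218 Ω, ∠Z = 32.25°

32.25°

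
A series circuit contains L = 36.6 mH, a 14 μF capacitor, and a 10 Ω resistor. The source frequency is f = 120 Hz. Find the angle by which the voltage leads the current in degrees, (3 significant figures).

ω = 2πf = 754.0 rad/s
X_L = ωL = 27.6 Ω
X_C = 1/(ωC) = 94.7 Ω
Net reactance X = X_L − X_C = -67.1 Ω
Z = 10.0 − j67.1 Ω
|Z| = √(10.0² + 67.1²) = 67.9 Ω
∠Z = arctan(-67.1/10.0) = -81.5°

-81.5°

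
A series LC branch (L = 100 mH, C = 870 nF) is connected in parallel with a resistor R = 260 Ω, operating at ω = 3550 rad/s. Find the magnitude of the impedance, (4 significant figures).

X_L = ωL = 355.0 Ω
X_C = 1/(ωC) = 323.8 Ω
Branch 1: Z₁ = R = 260.0 Ω
Branch 2 (series LC): Z₂ = j(X_L − X_C) = j31.22 Ω
Parallel: Z = Z₁Z₂/(Z₁+Z₂), |Z| = 31.00 Ω, ∠Z = 83.15°

31.00 Ω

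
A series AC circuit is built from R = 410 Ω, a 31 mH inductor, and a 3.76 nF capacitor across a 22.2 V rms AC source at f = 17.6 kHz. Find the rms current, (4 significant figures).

ω = 2πf = 110600 rad/s
X_L = ωL = 3428 Ω
X_C = 1/(ωC) = 2405 Ω
Net reactance X = X_L − X_C = 1023 Ω
Z = 410.0 + j1023 Ω
|Z| = √(410.0² + 1023²) = 1102 Ω
I = V/|Z| = 22.2/1102 = 20.14 mA

20.14 mA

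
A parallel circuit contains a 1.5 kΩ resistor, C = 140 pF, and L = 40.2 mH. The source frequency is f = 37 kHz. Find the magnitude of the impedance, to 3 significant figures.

1490 Ω

ω = 2πf = 232500 rad/s
X_L = ωL = 9350 Ω
X_C = 1/(ωC) = 30700 Ω
Parallel: admittances add. Y = 1/R + 1/(jωL) + jωC
Y = (0.000667 − j7.45e-05) S
|Y| = 0.000671 S → |Z| = 1/|Y| = 1490 Ω, ∠Z = −∠Y = 6.37°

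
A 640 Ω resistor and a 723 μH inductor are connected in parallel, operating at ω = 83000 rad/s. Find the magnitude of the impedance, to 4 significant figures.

59.75 Ω

X_L = ωL = 60.01 Ω
Parallel: admittances add. Y = 1/R + 1/(jωL)
Y = (0.001563 − j0.01666) S
|Y| = 0.01674 S → |Z| = 1/|Y| = 59.75 Ω, ∠Z = −∠Y = 84.64°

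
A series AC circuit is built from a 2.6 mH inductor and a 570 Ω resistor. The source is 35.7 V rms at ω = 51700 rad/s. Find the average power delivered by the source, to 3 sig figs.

2.12 W

X_L = ωL = 134 Ω
Z = 570 + j134 Ω
|Z| = √(570² + 134²) = 586 Ω
∠Z = arctan(134/570) = 13.3°
I = V/|Z| = 61.0 mA
P = VI cos φ = 35.7 × 0.0610 × cos(13.3°) = 2.12 W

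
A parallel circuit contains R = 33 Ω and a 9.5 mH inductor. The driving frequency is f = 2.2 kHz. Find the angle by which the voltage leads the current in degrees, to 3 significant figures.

14.1°

ω = 2πf = 13820 rad/s
X_L = ωL = 131 Ω
Parallel: admittances add. Y = 1/R + 1/(jωL)
Y = (0.0303 − j0.00762) S
|Y| = 0.0312 S → |Z| = 1/|Y| = 32.0 Ω, ∠Z = −∠Y = 14.1°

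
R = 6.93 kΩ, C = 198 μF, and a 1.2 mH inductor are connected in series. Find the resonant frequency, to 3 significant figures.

327 Hz

ω₀ = 1/√(LC) = 1/√(0.0012 × 0.000198) = 2052 rad/s
f₀ = ω₀/(2π) = 327 Hz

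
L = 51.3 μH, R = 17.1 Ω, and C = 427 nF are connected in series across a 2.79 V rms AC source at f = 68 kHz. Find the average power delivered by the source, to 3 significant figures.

237 mW

ω = 2πf = 427300 rad/s
X_L = ωL = 21.9 Ω
X_C = 1/(ωC) = 5.48 Ω
Net reactance X = X_L − X_C = 16.4 Ω
Z = 17.1 + j16.4 Ω
|Z| = √(17.1² + 16.4²) = 23.7 Ω
∠Z = arctan(16.4/17.1) = 43.9°
I = V/|Z| = 118 mA
P = VI cos φ = 2.79 × 0.118 × cos(43.9°) = 237 mW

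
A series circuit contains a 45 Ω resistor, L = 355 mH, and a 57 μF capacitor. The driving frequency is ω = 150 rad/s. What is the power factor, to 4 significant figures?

0.5769

X_L = ωL = 53.25 Ω
X_C = 1/(ωC) = 117.0 Ω
Net reactance X = X_L − X_C = -63.71 Ω
Z = 45.00 − j63.71 Ω
|Z| = √(45.00² + 63.71²) = 78.00 Ω
∠Z = arctan(-63.71/45.00) = -54.77°
cos φ = cos(-54.77°) = 0.5769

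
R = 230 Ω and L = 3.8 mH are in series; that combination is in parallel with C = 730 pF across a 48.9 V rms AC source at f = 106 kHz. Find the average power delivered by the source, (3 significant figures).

85.2 mW

ω = 2πf = 666000 rad/s
X_L = ωL = 2530 Ω
X_C = 1/(ωC) = 2060 Ω
Branch 1 (R+jX_L): Z₁ = 230 + j2530 Ω, |Z₁| = 2540 Ω
Branch 2 (−jX_C): Z₂ = −j2060 Ω
Parallel: Z = Z₁Z₂/(Z₁+Z₂), |Z| = 9920 Ω, ∠Z = -69.3°
I = V/|Z| = 4.93 mA
P = VI cos φ = 48.9 × 0.00493 × cos(-69.3°) = 85.2 mW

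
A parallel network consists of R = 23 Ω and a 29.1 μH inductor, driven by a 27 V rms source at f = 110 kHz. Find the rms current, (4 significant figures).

1.783 A

ω = 2πf = 691200 rad/s
X_L = ωL = 20.11 Ω
Parallel: admittances add. Y = 1/R + 1/(jωL)
Y = (0.04348 − j0.04972) S
|Y| = 0.06605 S → |Z| = 1/|Y| = 15.14 Ω, ∠Z = −∠Y = 48.83°
I = V/|Z| = 27/15.14 = 1.783 A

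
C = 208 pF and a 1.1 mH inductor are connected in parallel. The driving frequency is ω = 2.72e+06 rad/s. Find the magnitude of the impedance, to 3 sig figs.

4320 Ω

X_L = ωL = 2990 Ω
X_C = 1/(ωC) = 1770 Ω
Parallel: admittances add. Y = 1/(jωL) + jωC
Y = (0 + j0.000232) S
|Y| = 0.000232 S → |Z| = 1/|Y| = 4320 Ω, ∠Z = −∠Y = -90.0°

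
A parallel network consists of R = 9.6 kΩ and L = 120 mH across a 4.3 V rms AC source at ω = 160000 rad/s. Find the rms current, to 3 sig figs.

501 μA

X_L = ωL = 19200 Ω
Parallel: admittances add. Y = 1/R + 1/(jωL)
Y = (0.000104 − j5.21e-05) S
|Y| = 0.000116 S → |Z| = 1/|Y| = 8590 Ω, ∠Z = −∠Y = 26.6°
I = V/|Z| = 4.3/8590 = 501 μA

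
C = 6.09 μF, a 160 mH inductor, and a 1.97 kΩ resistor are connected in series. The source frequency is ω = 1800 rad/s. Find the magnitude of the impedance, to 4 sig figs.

X_L = ωL = 288.0 Ω
X_C = 1/(ωC) = 91.22 Ω
Net reactance X = X_L − X_C = 196.8 Ω
Z = 1970 + j196.8 Ω
|Z| = √(1970² + 196.8²) = 1980 Ω

1980 Ω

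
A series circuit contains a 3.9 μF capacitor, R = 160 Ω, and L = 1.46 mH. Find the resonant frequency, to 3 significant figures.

2.11 kHz

ω₀ = 1/√(LC) = 1/√(0.00146 × 3.9e-06) = 13250 rad/s
f₀ = ω₀/(2π) = 2.11 kHz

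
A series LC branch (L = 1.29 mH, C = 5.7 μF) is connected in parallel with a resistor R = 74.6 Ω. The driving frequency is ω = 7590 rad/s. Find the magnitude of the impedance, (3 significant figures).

13.1 Ω

X_L = ωL = 9.79 Ω
X_C = 1/(ωC) = 23.1 Ω
Branch 1: Z₁ = R = 74.6 Ω
Branch 2 (series LC): Z₂ = j(X_L − X_C) = −j13.3 Ω
Parallel: Z = Z₁Z₂/(Z₁+Z₂), |Z| = 13.1 Ω, ∠Z = -79.9°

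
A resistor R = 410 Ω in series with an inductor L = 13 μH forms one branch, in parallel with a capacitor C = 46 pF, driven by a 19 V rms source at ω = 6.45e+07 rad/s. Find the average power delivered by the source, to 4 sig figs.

X_L = ωL = 838.5 Ω
X_C = 1/(ωC) = 337.0 Ω
Branch 1 (R+jX_L): Z₁ = 410.0 + j838.5 Ω, |Z₁| = 933.4 Ω
Branch 2 (−jX_C): Z₂ = −j337.0 Ω
Parallel: Z = Z₁Z₂/(Z₁+Z₂), |Z| = 485.7 Ω, ∠Z = -76.79°
I = V/|Z| = 39.12 mA
P = VI cos φ = 19 × 0.03912 × cos(-76.79°) = 169.9 mW

169.9 mW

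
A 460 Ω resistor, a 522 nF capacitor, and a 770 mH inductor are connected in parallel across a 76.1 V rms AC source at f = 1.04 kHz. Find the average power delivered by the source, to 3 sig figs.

ω = 2πf = 6535 rad/s
X_L = ωL = 5030 Ω
X_C = 1/(ωC) = 293 Ω
Parallel: admittances add. Y = 1/R + 1/(jωL) + jωC
Y = (0.00217 + j0.00321) S
|Y| = 0.00388 S → |Z| = 1/|Y| = 258 Ω, ∠Z = −∠Y = -55.9°
I = V/|Z| = 295 mA
P = VI cos φ = 76.1 × 0.295 × cos(-55.9°) = 12.6 W

12.6 W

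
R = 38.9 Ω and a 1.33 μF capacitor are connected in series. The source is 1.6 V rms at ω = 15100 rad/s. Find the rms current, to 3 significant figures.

25.3 mA

X_C = 1/(ωC) = 49.8 Ω
Z = 38.9 − j49.8 Ω
|Z| = √(38.9² + 49.8²) = 63.2 Ω
I = V/|Z| = 1.6/63.2 = 25.3 mA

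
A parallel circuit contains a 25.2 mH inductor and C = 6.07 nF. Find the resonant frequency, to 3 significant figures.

ω₀ = 1/√(LC) = 1/√(0.0252 × 6.07e-09) = 80850 rad/s
f₀ = ω₀/(2π) = 12.9 kHz

12.9 kHz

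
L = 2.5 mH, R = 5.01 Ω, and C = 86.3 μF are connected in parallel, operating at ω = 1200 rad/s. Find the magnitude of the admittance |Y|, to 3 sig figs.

304 mS

X_L = ωL = 3.00 Ω
X_C = 1/(ωC) = 9.66 Ω
Parallel: admittances add. Y = 1/R + 1/(jωL) + jωC
Y = (0.200 − j0.230) S
|Y| = 0.304 S → |Z| = 1/|Y| = 3.29 Ω, ∠Z = −∠Y = 49.0°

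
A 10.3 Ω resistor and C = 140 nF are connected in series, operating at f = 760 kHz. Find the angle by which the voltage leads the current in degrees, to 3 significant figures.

ω = 2πf = 4.775e+06 rad/s
X_C = 1/(ωC) = 1.50 Ω
Z = 10.3 − j1.50 Ω
|Z| = √(10.3² + 1.50²) = 10.4 Ω
∠Z = arctan(-1.50/10.3) = -8.26°

-8.26°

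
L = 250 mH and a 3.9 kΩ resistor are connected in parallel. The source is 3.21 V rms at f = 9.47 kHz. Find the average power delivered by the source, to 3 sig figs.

ω = 2πf = 59500 rad/s
X_L = ωL = 14900 Ω
Parallel: admittances add. Y = 1/R + 1/(jωL)
Y = (0.000256 − j6.72e-05) S
|Y| = 0.000265 S → |Z| = 1/|Y| = 3770 Ω, ∠Z = −∠Y = 14.7°
I = V/|Z| = 851 μA
P = VI cos φ = 3.21 × 0.000851 × cos(14.7°) = 2.64 mW

2.64 mW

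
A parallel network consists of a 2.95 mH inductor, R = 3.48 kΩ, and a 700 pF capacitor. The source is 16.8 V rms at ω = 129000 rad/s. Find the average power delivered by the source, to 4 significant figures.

81.10 mW

X_L = ωL = 380.6 Ω
X_C = 1/(ωC) = 11070 Ω
Parallel: admittances add. Y = 1/R + 1/(jωL) + jωC
Y = (0.0002874 − j0.002537) S
|Y| = 0.002554 S → |Z| = 1/|Y| = 391.6 Ω, ∠Z = −∠Y = 83.54°
I = V/|Z| = 42.90 mA
P = VI cos φ = 16.8 × 0.04290 × cos(83.54°) = 81.10 mW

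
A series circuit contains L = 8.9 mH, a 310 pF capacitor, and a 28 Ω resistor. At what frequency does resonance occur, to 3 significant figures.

ω₀ = 1/√(LC) = 1/√(0.0089 × 3.1e-10) = 602000 rad/s
f₀ = ω₀/(2π) = 95.8 kHz

95.8 kHz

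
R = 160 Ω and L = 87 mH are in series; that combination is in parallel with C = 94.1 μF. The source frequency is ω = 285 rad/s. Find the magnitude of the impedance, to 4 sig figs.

X_L = ωL = 24.79 Ω
X_C = 1/(ωC) = 37.29 Ω
Branch 1 (R+jX_L): Z₁ = 160.0 + j24.79 Ω, |Z₁| = 161.9 Ω
Branch 2 (−jX_C): Z₂ = −j37.29 Ω
Parallel: Z = Z₁Z₂/(Z₁+Z₂), |Z| = 37.62 Ω, ∠Z = -76.73°

37.62 Ω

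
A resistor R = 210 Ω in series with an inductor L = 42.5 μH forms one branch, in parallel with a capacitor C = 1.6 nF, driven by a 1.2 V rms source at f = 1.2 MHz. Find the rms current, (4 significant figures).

ω = 2πf = 7.54e+06 rad/s
X_L = ωL = 320.4 Ω
X_C = 1/(ωC) = 82.89 Ω
Branch 1 (R+jX_L): Z₁ = 210.0 + j320.4 Ω, |Z₁| = 383.1 Ω
Branch 2 (−jX_C): Z₂ = −j82.89 Ω
Parallel: Z = Z₁Z₂/(Z₁+Z₂), |Z| = 100.2 Ω, ∠Z = -81.76°
I = V/|Z| = 1.2/100.2 = 11.98 mA

11.98 mA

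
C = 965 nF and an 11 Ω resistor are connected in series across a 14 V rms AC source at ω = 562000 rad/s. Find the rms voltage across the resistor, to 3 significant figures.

X_C = 1/(ωC) = 1.84 Ω
Z = 11.0 − j1.84 Ω
|Z| = √(11.0² + 1.84²) = 11.2 Ω
I = V/|Z| = 1.26 A
V_R = I·|Z_R| = 1.26 × 11.0 = 13.8 V

13.8 V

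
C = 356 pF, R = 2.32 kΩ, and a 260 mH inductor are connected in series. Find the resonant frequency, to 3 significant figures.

ω₀ = 1/√(LC) = 1/√(0.26 × 3.56e-10) = 103900 rad/s
f₀ = ω₀/(2π) = 16.5 kHz

16.5 kHz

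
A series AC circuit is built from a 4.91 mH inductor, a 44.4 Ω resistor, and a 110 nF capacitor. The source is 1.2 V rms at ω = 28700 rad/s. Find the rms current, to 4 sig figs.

X_L = ωL = 140.9 Ω
X_C = 1/(ωC) = 316.8 Ω
Net reactance X = X_L − X_C = -175.8 Ω
Z = 44.40 − j175.8 Ω
|Z| = √(44.40² + 175.8²) = 181.4 Ω
I = V/|Z| = 1.2/181.4 = 6.617 mA

6.617 mA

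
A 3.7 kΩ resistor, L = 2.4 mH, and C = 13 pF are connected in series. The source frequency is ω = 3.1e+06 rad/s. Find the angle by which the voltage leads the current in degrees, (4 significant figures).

-77.98°

X_L = ωL = 7440 Ω
X_C = 1/(ωC) = 24810 Ω
Net reactance X = X_L − X_C = -17370 Ω
Z = 3700 − j17370 Ω
|Z| = √(3700² + 17370²) = 17760 Ω
∠Z = arctan(-17370/3700) = -77.98°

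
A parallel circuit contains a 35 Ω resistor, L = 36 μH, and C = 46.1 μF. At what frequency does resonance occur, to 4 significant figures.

3.907 kHz

ω₀ = 1/√(LC) = 1/√(3.6e-05 × 4.61e-05) = 24550 rad/s
f₀ = ω₀/(2π) = 3.907 kHz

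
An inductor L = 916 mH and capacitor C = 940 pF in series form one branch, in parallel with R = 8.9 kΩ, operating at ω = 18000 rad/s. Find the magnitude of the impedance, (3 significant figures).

8710 Ω

X_L = ωL = 16500 Ω
X_C = 1/(ωC) = 59100 Ω
Branch 1: Z₁ = R = 8900 Ω
Branch 2 (series LC): Z₂ = j(X_L − X_C) = −j42600 Ω
Parallel: Z = Z₁Z₂/(Z₁+Z₂), |Z| = 8710 Ω, ∠Z = -11.8°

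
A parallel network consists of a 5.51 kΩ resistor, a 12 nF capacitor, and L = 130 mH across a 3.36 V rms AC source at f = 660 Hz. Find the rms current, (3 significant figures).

6.10 mA

ω = 2πf = 4147 rad/s
X_L = ωL = 539 Ω
X_C = 1/(ωC) = 20100 Ω
Parallel: admittances add. Y = 1/R + 1/(jωL) + jωC
Y = (0.000181 − j0.00181) S
|Y| = 0.00181 S → |Z| = 1/|Y| = 551 Ω, ∠Z = −∠Y = 84.3°
I = V/|Z| = 3.36/551 = 6.10 mA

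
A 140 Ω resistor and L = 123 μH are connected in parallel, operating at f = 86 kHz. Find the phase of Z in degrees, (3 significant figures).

64.6°

ω = 2πf = 540400 rad/s
X_L = ωL = 66.5 Ω
Parallel: admittances add. Y = 1/R + 1/(jωL)
Y = (0.00714 − j0.0150) S
|Y| = 0.0167 S → |Z| = 1/|Y| = 60.0 Ω, ∠Z = −∠Y = 64.6°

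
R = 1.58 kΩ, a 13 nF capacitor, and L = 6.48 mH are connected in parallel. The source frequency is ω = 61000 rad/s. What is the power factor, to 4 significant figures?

0.3424

X_L = ωL = 395.3 Ω
X_C = 1/(ωC) = 1261 Ω
Parallel: admittances add. Y = 1/R + 1/(jωL) + jωC
Y = (0.0006329 − j0.001737) S
|Y| = 0.001849 S → |Z| = 1/|Y| = 541.0 Ω, ∠Z = −∠Y = 69.98°
cos φ = cos(69.98°) = 0.3424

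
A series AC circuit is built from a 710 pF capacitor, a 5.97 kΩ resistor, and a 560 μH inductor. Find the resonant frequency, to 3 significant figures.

ω₀ = 1/√(LC) = 1/√(0.00056 × 7.1e-10) = 1.586e+06 rad/s
f₀ = ω₀/(2π) = 252 kHz

252 kHz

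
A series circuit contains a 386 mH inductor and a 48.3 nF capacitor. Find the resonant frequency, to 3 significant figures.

1.17 kHz

ω₀ = 1/√(LC) = 1/√(0.386 × 4.83e-08) = 7324 rad/s
f₀ = ω₀/(2π) = 1.17 kHz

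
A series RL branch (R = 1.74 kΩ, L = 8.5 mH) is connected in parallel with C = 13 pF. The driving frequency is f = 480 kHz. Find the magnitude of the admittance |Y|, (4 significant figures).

ω = 2πf = 3.016e+06 rad/s
X_L = ωL = 25640 Ω
X_C = 1/(ωC) = 25510 Ω
Branch 1 (R+jX_L): Z₁ = 1740 + j25640 Ω, |Z₁| = 25690 Ω
Branch 2 (−jX_C): Z₂ = −j25510 Ω
Parallel: Z = Z₁Z₂/(Z₁+Z₂), |Z| = 375600 Ω, ∠Z = -8.149°
|Y| = 1/|Z| = 2.662 μS

2.662 μS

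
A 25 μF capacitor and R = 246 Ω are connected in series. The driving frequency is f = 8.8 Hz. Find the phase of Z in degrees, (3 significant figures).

-71.2°

ω = 2πf = 55.29 rad/s
X_C = 1/(ωC) = 723 Ω
Z = 246 − j723 Ω
|Z| = √(246² + 723²) = 764 Ω
∠Z = arctan(-723/246) = -71.2°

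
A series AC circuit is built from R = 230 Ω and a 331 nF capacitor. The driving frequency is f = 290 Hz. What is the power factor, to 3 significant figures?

ω = 2πf = 1822 rad/s
X_C = 1/(ωC) = 1660 Ω
Z = 230 − j1660 Ω
|Z| = √(230² + 1660²) = 1670 Ω
∠Z = arctan(-1660/230) = -82.1°
cos φ = cos(-82.1°) = 0.137

0.137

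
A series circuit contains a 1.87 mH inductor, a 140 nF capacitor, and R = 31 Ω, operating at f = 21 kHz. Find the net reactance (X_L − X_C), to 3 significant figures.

ω = 2πf = 131900 rad/s
X_L = ωL = 247 Ω
X_C = 1/(ωC) = 54.1 Ω
X = 247 − 54.1 = 193 Ω

193 Ω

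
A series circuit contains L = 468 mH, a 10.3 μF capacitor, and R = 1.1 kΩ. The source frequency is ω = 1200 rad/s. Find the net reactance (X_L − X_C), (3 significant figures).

X_L = ωL = 562 Ω
X_C = 1/(ωC) = 80.9 Ω
X = 562 − 80.9 = 481 Ω

481 Ω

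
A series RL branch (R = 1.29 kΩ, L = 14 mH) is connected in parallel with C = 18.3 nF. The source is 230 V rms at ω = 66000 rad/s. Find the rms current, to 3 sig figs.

X_L = ωL = 924 Ω
X_C = 1/(ωC) = 828 Ω
Branch 1 (R+jX_L): Z₁ = 1290 + j924 Ω, |Z₁| = 1590 Ω
Branch 2 (−jX_C): Z₂ = −j828 Ω
Parallel: Z = Z₁Z₂/(Z₁+Z₂), |Z| = 1020 Ω, ∠Z = -58.6°
I = V/|Z| = 230/1020 = 226 mA

226 mA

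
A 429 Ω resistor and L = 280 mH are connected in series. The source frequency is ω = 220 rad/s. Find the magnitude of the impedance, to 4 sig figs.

X_L = ωL = 61.60 Ω
Z = 429.0 + j61.60 Ω
|Z| = √(429.0² + 61.60²) = 433.4 Ω

433.4 Ω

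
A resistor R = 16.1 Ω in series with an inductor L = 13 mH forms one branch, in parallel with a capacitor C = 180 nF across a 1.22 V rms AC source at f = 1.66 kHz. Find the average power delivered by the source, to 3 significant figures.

ω = 2πf = 10430 rad/s
X_L = ωL = 136 Ω
X_C = 1/(ωC) = 533 Ω
Branch 1 (R+jX_L): Z₁ = 16.1 + j136 Ω, |Z₁| = 137 Ω
Branch 2 (−jX_C): Z₂ = −j533 Ω
Parallel: Z = Z₁Z₂/(Z₁+Z₂), |Z| = 183 Ω, ∠Z = 80.9°
I = V/|Z| = 6.67 mA
P = VI cos φ = 1.22 × 0.00667 × cos(80.9°) = 1.29 mW

1.29 mW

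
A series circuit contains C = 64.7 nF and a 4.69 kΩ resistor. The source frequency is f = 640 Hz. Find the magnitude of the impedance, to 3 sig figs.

6060 Ω

ω = 2πf = 4021 rad/s
X_C = 1/(ωC) = 3840 Ω
Z = 4690 − j3840 Ω
|Z| = √(4690² + 3840²) = 6060 Ω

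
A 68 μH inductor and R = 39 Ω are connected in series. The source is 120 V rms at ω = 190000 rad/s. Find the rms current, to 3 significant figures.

X_L = ωL = 12.9 Ω
Z = 39.0 + j12.9 Ω
|Z| = √(39.0² + 12.9²) = 41.1 Ω
I = V/|Z| = 120/41.1 = 2.92 A

2.92 A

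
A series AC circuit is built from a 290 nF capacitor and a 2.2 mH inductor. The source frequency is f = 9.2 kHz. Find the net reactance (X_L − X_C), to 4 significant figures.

ω = 2πf = 57810 rad/s
X_L = ωL = 127.2 Ω
X_C = 1/(ωC) = 59.65 Ω
X = 127.2 − 59.65 = 67.52 Ω

67.52 Ω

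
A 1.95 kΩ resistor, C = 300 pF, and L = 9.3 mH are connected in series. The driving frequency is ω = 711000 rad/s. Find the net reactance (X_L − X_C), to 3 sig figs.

X_L = ωL = 6610 Ω
X_C = 1/(ωC) = 4690 Ω
X = 6610 − 4690 = 1920 Ω

1920 Ω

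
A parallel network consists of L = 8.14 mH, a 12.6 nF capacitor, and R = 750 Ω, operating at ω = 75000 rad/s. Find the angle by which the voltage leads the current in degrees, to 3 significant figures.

X_L = ωL = 610 Ω
X_C = 1/(ωC) = 1060 Ω
Parallel: admittances add. Y = 1/R + 1/(jωL) + jωC
Y = (0.00133 − j0.000693) S
|Y| = 0.00150 S → |Z| = 1/|Y| = 665 Ω, ∠Z = −∠Y = 27.5°

27.5°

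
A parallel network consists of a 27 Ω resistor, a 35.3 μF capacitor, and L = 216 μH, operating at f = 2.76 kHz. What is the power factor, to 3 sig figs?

0.107

ω = 2πf = 17340 rad/s
X_L = ωL = 3.75 Ω
X_C = 1/(ωC) = 1.63 Ω
Parallel: admittances add. Y = 1/R + 1/(jωL) + jωC
Y = (0.0370 + j0.345) S
|Y| = 0.347 S → |Z| = 1/|Y| = 2.88 Ω, ∠Z = −∠Y = -83.9°
cos φ = cos(-83.9°) = 0.107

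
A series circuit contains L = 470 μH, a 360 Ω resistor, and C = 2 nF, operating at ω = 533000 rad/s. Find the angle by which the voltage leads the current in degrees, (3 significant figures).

-62.4°

X_L = ωL = 251 Ω
X_C = 1/(ωC) = 938 Ω
Net reactance X = X_L − X_C = -688 Ω
Z = 360 − j688 Ω
|Z| = √(360² + 688²) = 776 Ω
∠Z = arctan(-688/360) = -62.4°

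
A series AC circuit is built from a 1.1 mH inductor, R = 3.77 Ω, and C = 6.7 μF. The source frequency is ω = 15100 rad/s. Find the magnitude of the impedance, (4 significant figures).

7.710 Ω

X_L = ωL = 16.61 Ω
X_C = 1/(ωC) = 9.884 Ω
Net reactance X = X_L − X_C = 6.726 Ω
Z = 3.770 + j6.726 Ω
|Z| = √(3.770² + 6.726²) = 7.710 Ω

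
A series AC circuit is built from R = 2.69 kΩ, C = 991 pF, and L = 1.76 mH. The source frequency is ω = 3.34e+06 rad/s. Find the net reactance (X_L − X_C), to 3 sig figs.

X_L = ωL = 5880 Ω
X_C = 1/(ωC) = 302 Ω
X = 5880 − 302 = 5580 Ω

5580 Ω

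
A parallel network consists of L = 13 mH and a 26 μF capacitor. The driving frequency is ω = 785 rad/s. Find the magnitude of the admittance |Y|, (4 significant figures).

77.58 mS

X_L = ωL = 10.21 Ω
X_C = 1/(ωC) = 49.00 Ω
Parallel: admittances add. Y = 1/(jωL) + jωC
Y = (0 − j0.07758) S
|Y| = 0.07758 S → |Z| = 1/|Y| = 12.89 Ω, ∠Z = −∠Y = 90.00°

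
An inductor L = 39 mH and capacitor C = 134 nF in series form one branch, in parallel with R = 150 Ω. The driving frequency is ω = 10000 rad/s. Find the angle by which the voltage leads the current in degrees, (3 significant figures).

X_L = ωL = 390 Ω
X_C = 1/(ωC) = 746 Ω
Branch 1: Z₁ = R = 150 Ω
Branch 2 (series LC): Z₂ = j(X_L − X_C) = −j356 Ω
Parallel: Z = Z₁Z₂/(Z₁+Z₂), |Z| = 138 Ω, ∠Z = -22.8°

-22.8°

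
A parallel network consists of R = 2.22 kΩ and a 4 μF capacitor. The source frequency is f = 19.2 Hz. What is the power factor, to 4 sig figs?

0.6824

ω = 2πf = 120.6 rad/s
X_C = 1/(ωC) = 2072 Ω
Parallel: admittances add. Y = 1/R + jωC
Y = (0.0004505 + j0.0004825) S
|Y| = 0.0006601 S → |Z| = 1/|Y| = 1515 Ω, ∠Z = −∠Y = -46.97°
cos φ = cos(-46.97°) = 0.6824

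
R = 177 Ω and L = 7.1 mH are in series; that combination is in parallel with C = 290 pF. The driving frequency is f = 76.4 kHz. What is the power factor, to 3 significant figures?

ω = 2πf = 480000 rad/s
X_L = ωL = 3410 Ω
X_C = 1/(ωC) = 7180 Ω
Branch 1 (R+jX_L): Z₁ = 177 + j3410 Ω, |Z₁| = 3410 Ω
Branch 2 (−jX_C): Z₂ = −j7180 Ω
Parallel: Z = Z₁Z₂/(Z₁+Z₂), |Z| = 6490 Ω, ∠Z = 84.3°
cos φ = cos(84.3°) = 0.0986

0.0986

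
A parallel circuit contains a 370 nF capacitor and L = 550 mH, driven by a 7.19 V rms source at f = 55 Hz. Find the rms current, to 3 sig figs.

ω = 2πf = 345.6 rad/s
X_L = ωL = 190 Ω
X_C = 1/(ωC) = 7820 Ω
Parallel: admittances add. Y = 1/(jωL) + jωC
Y = (0 − j0.00513) S
|Y| = 0.00513 S → |Z| = 1/|Y| = 195 Ω, ∠Z = −∠Y = 90.0°
I = V/|Z| = 7.19/195 = 36.9 mA

36.9 mA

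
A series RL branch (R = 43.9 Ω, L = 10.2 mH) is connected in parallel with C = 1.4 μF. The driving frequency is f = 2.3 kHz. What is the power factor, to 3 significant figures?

0.131

ω = 2πf = 14450 rad/s
X_L = ωL = 147 Ω
X_C = 1/(ωC) = 49.4 Ω
Branch 1 (R+jX_L): Z₁ = 43.9 + j147 Ω, |Z₁| = 154 Ω
Branch 2 (−jX_C): Z₂ = −j49.4 Ω
Parallel: Z = Z₁Z₂/(Z₁+Z₂), |Z| = 70.8 Ω, ∠Z = -82.4°
cos φ = cos(-82.4°) = 0.131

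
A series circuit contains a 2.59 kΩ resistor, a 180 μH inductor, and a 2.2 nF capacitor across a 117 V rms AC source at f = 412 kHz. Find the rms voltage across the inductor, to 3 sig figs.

ω = 2πf = 2.589e+06 rad/s
X_L = ωL = 466 Ω
X_C = 1/(ωC) = 176 Ω
Net reactance X = X_L − X_C = 290 Ω
Z = 2590 + j290 Ω
|Z| = √(2590² + 290²) = 2610 Ω
I = V/|Z| = 44.9 mA
V_L = I·|Z_L| = 0.0449 × 466 = 20.9 V

20.9 V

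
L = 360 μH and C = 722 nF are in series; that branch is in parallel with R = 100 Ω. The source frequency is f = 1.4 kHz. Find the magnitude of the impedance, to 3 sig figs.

83.9 Ω

ω = 2πf = 8796 rad/s
X_L = ωL = 3.17 Ω
X_C = 1/(ωC) = 157 Ω
Branch 1: Z₁ = R = 100 Ω
Branch 2 (series LC): Z₂ = j(X_L − X_C) = −j154 Ω
Parallel: Z = Z₁Z₂/(Z₁+Z₂), |Z| = 83.9 Ω, ∠Z = -32.9°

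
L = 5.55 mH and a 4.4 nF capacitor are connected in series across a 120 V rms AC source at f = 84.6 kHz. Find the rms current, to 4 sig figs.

ω = 2πf = 531600 rad/s
X_L = ωL = 2950 Ω
X_C = 1/(ωC) = 427.6 Ω
Net reactance X = X_L − X_C = 2523 Ω
Z = j2523 Ω
|Z| = √(0² + 2523²) = 2523 Ω
I = V/|Z| = 120/2523 = 47.57 mA

47.57 mA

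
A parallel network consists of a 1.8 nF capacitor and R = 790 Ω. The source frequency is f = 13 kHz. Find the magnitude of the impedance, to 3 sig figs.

785 Ω

ω = 2πf = 81680 rad/s
X_C = 1/(ωC) = 6800 Ω
Parallel: admittances add. Y = 1/R + jωC
Y = (0.00127 + j0.000147) S
|Y| = 0.00127 S → |Z| = 1/|Y| = 785 Ω, ∠Z = −∠Y = -6.63°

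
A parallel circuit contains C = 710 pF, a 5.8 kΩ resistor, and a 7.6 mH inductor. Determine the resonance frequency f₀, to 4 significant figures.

68.51 kHz

ω₀ = 1/√(LC) = 1/√(0.0076 × 7.1e-10) = 430500 rad/s
f₀ = ω₀/(2π) = 68.51 kHz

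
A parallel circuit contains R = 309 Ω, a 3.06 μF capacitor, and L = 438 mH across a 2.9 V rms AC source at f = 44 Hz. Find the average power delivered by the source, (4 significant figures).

27.22 mW

ω = 2πf = 276.5 rad/s
X_L = ωL = 121.1 Ω
X_C = 1/(ωC) = 1182 Ω
Parallel: admittances add. Y = 1/R + 1/(jωL) + jωC
Y = (0.003236 − j0.007412) S
|Y| = 0.008088 S → |Z| = 1/|Y| = 123.6 Ω, ∠Z = −∠Y = 66.41°
I = V/|Z| = 23.46 mA
P = VI cos φ = 2.9 × 0.02346 × cos(66.41°) = 27.22 mW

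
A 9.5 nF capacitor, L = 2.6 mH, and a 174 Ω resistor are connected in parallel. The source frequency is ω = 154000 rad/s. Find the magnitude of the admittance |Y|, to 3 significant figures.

5.84 mS

X_L = ωL = 400 Ω
X_C = 1/(ωC) = 684 Ω
Parallel: admittances add. Y = 1/R + 1/(jωL) + jωC
Y = (0.00575 − j0.00103) S
|Y| = 0.00584 S → |Z| = 1/|Y| = 171 Ω, ∠Z = −∠Y = 10.2°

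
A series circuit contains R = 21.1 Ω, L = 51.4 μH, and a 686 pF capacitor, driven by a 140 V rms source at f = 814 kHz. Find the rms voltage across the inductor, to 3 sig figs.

1200 V

ω = 2πf = 5.115e+06 rad/s
X_L = ωL = 263 Ω
X_C = 1/(ωC) = 285 Ω
Net reactance X = X_L − X_C = -22.1 Ω
Z = 21.1 − j22.1 Ω
|Z| = √(21.1² + 22.1²) = 30.6 Ω
I = V/|Z| = 4.58 A
V_L = I·|Z_L| = 4.58 × 263 = 1200 V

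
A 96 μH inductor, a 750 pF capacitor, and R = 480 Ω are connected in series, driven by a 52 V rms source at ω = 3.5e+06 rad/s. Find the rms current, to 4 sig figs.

X_L = ωL = 336.0 Ω
X_C = 1/(ωC) = 381.0 Ω
Net reactance X = X_L − X_C = -44.95 Ω
Z = 480.0 − j44.95 Ω
|Z| = √(480.0² + 44.95²) = 482.1 Ω
I = V/|Z| = 52/482.1 = 107.9 mA

107.9 mA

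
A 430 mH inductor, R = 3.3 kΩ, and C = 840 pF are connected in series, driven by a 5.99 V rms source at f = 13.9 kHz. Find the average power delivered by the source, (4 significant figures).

ω = 2πf = 87340 rad/s
X_L = ωL = 37550 Ω
X_C = 1/(ωC) = 13630 Ω
Net reactance X = X_L − X_C = 23920 Ω
Z = 3300 + j23920 Ω
|Z| = √(3300² + 23920²) = 24150 Ω
∠Z = arctan(23920/3300) = 82.15°
I = V/|Z| = 248.0 μA
P = VI cos φ = 5.99 × 0.0002480 × cos(82.15°) = 203.0 μW

203.0 μW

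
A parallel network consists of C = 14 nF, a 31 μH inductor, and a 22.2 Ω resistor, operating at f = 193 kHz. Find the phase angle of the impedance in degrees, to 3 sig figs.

12.1°

ω = 2πf = 1.213e+06 rad/s
X_L = ωL = 37.6 Ω
X_C = 1/(ωC) = 58.9 Ω
Parallel: admittances add. Y = 1/R + 1/(jωL) + jωC
Y = (0.0450 − j0.00962) S
|Y| = 0.0461 S → |Z| = 1/|Y| = 21.7 Ω, ∠Z = −∠Y = 12.1°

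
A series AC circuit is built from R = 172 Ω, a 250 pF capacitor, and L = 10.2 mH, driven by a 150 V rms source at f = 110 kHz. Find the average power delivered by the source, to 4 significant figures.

2.385 W

ω = 2πf = 691200 rad/s
X_L = ωL = 7050 Ω
X_C = 1/(ωC) = 5787 Ω
Net reactance X = X_L − X_C = 1262 Ω
Z = 172.0 + j1262 Ω
|Z| = √(172.0² + 1262²) = 1274 Ω
∠Z = arctan(1262/172.0) = 82.24°
I = V/|Z| = 117.7 mA
P = VI cos φ = 150 × 0.1177 × cos(82.24°) = 2.385 W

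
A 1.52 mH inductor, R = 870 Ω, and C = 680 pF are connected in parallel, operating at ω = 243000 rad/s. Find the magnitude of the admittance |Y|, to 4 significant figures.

X_L = ωL = 369.4 Ω
X_C = 1/(ωC) = 6052 Ω
Parallel: admittances add. Y = 1/R + 1/(jωL) + jωC
Y = (0.001149 − j0.002542) S
|Y| = 0.002790 S → |Z| = 1/|Y| = 358.4 Ω, ∠Z = −∠Y = 65.67°

2.790 mS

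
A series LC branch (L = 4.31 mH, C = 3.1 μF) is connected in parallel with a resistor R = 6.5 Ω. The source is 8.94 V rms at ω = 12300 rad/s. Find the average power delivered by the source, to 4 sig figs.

12.30 W

X_L = ωL = 53.01 Ω
X_C = 1/(ωC) = 26.23 Ω
Branch 1: Z₁ = R = 6.500 Ω
Branch 2 (series LC): Z₂ = j(X_L − X_C) = j26.79 Ω
Parallel: Z = Z₁Z₂/(Z₁+Z₂), |Z| = 6.317 Ω, ∠Z = 13.64°
I = V/|Z| = 1.415 A
P = VI cos φ = 8.94 × 1.415 × cos(13.64°) = 12.30 W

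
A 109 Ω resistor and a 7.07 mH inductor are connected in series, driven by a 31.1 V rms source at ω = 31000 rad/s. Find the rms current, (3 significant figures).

127 mA

X_L = ωL = 219 Ω
Z = 109 + j219 Ω
|Z| = √(109² + 219²) = 245 Ω
I = V/|Z| = 31.1/245 = 127 mA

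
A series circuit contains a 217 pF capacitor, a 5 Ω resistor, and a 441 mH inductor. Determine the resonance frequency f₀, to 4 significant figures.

16.27 kHz

ω₀ = 1/√(LC) = 1/√(0.441 × 2.17e-10) = 102200 rad/s
f₀ = ω₀/(2π) = 16.27 kHz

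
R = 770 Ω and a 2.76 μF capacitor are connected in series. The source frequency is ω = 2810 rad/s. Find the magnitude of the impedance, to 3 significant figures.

781 Ω

X_C = 1/(ωC) = 129 Ω
Z = 770 − j129 Ω
|Z| = √(770² + 129²) = 781 Ω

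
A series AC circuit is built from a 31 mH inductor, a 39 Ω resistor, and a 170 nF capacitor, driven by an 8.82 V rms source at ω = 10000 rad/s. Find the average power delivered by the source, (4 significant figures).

X_L = ωL = 310.0 Ω
X_C = 1/(ωC) = 588.2 Ω
Net reactance X = X_L − X_C = -278.2 Ω
Z = 39.00 − j278.2 Ω
|Z| = √(39.00² + 278.2²) = 281.0 Ω
∠Z = arctan(-278.2/39.00) = -82.02°
I = V/|Z| = 31.39 mA
P = VI cos φ = 8.82 × 0.03139 × cos(-82.02°) = 38.44 mW

38.44 mW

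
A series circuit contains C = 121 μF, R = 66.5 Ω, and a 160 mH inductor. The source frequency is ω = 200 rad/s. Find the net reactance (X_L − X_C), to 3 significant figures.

-9.32 Ω

X_L = ωL = 32.0 Ω
X_C = 1/(ωC) = 41.3 Ω
X = 32.0 − 41.3 = -9.32 Ω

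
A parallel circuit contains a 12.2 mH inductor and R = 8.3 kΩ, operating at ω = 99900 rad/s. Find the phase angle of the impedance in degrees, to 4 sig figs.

81.65°

X_L = ωL = 1219 Ω
Parallel: admittances add. Y = 1/R + 1/(jωL)
Y = (0.0001205 − j0.0008205) S
|Y| = 0.0008293 S → |Z| = 1/|Y| = 1206 Ω, ∠Z = −∠Y = 81.65°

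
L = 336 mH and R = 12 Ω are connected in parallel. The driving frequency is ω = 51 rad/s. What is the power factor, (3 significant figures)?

X_L = ωL = 17.1 Ω
Parallel: admittances add. Y = 1/R + 1/(jωL)
Y = (0.0833 − j0.0584) S
|Y| = 0.102 S → |Z| = 1/|Y| = 9.83 Ω, ∠Z = −∠Y = 35.0°
cos φ = cos(35.0°) = 0.819

0.819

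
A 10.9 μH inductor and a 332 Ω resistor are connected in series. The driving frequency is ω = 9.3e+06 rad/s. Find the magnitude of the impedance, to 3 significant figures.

X_L = ωL = 101 Ω
Z = 332 + j101 Ω
|Z| = √(332² + 101²) = 347 Ω

347 Ω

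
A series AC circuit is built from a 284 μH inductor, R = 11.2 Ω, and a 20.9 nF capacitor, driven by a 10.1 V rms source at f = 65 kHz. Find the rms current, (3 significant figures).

ω = 2πf = 408400 rad/s
X_L = ωL = 116 Ω
X_C = 1/(ωC) = 117 Ω
Net reactance X = X_L − X_C = -1.17 Ω
Z = 11.2 − j1.17 Ω
|Z| = √(11.2² + 1.17²) = 11.3 Ω
I = V/|Z| = 10.1/11.3 = 897 mA

897 mA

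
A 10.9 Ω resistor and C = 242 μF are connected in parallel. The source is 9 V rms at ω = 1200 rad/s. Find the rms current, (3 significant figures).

X_C = 1/(ωC) = 3.44 Ω
Parallel: admittances add. Y = 1/R + jωC
Y = (0.0917 + j0.290) S
|Y| = 0.305 S → |Z| = 1/|Y| = 3.28 Ω, ∠Z = −∠Y = -72.5°
I = V/|Z| = 9/3.28 = 2.74 A

2.74 A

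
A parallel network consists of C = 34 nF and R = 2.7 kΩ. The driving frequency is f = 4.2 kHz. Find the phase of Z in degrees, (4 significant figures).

-67.57°

ω = 2πf = 26390 rad/s
X_C = 1/(ωC) = 1115 Ω
Parallel: admittances add. Y = 1/R + jωC
Y = (0.0003704 + j0.0008972) S
|Y| = 0.0009707 S → |Z| = 1/|Y| = 1030 Ω, ∠Z = −∠Y = -67.57°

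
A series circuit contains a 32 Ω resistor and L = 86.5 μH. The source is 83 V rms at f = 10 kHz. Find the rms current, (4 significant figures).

ω = 2πf = 62830 rad/s
X_L = ωL = 5.435 Ω
Z = 32.00 + j5.435 Ω
|Z| = √(32.00² + 5.435²) = 32.46 Ω
I = V/|Z| = 83/32.46 = 2.557 A

2.557 A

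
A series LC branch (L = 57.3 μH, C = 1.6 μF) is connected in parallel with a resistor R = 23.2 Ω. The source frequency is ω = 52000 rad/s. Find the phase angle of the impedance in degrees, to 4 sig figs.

-68.71°

X_L = ωL = 2.980 Ω
X_C = 1/(ωC) = 12.02 Ω
Branch 1: Z₁ = R = 23.20 Ω
Branch 2 (series LC): Z₂ = j(X_L − X_C) = −j9.040 Ω
Parallel: Z = Z₁Z₂/(Z₁+Z₂), |Z| = 8.423 Ω, ∠Z = -68.71°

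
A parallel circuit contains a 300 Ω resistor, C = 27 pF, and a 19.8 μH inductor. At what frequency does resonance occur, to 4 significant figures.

ω₀ = 1/√(LC) = 1/√(1.98e-05 × 2.7e-11) = 4.325e+07 rad/s
f₀ = ω₀/(2π) = 6.883 MHz

6.883 MHz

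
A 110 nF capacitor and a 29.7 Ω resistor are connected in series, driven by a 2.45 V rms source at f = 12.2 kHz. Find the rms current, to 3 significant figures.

ω = 2πf = 76650 rad/s
X_C = 1/(ωC) = 119 Ω
Z = 29.7 − j119 Ω
|Z| = √(29.7² + 119²) = 122 Ω
I = V/|Z| = 2.45/122 = 20.0 mA

20.0 mA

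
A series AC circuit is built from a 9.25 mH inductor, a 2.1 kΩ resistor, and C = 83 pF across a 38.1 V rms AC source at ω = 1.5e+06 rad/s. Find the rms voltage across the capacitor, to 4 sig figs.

X_L = ωL = 13880 Ω
X_C = 1/(ωC) = 8032 Ω
Net reactance X = X_L − X_C = 5843 Ω
Z = 2100 + j5843 Ω
|Z| = √(2100² + 5843²) = 6209 Ω
I = V/|Z| = 6.136 mA
V_C = I·|Z_C| = 0.006136 × 8032 = 49.29 V

49.29 V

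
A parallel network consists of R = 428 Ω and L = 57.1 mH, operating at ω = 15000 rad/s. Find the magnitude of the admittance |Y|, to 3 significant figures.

2.61 mS

X_L = ωL = 856 Ω
Parallel: admittances add. Y = 1/R + 1/(jωL)
Y = (0.00234 − j0.00117) S
|Y| = 0.00261 S → |Z| = 1/|Y| = 383 Ω, ∠Z = −∠Y = 26.6°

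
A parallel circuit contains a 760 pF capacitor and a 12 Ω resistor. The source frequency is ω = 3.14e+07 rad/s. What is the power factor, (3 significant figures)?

X_C = 1/(ωC) = 41.9 Ω
Parallel: admittances add. Y = 1/R + jωC
Y = (0.0833 + j0.0239) S
|Y| = 0.0867 S → |Z| = 1/|Y| = 11.5 Ω, ∠Z = −∠Y = -16.0°
cos φ = cos(-16.0°) = 0.961

0.961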